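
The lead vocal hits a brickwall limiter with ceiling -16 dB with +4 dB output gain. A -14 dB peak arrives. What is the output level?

At ∞:1, everything above -16 dB is held at the ceiling.
Output gain then adds 4 dB: -16 + 4 = -12 dB.

-12 dB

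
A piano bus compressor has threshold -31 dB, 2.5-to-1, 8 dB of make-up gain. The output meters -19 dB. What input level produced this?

-21 dB

Remove make-up: -19 − 8 = -27 dB.
The compressed level sits -27 − (-31) = 4 dB over threshold.
Input overshoot = R × output overshoot = 10 dB → input = -31 + 10 = -21 dB.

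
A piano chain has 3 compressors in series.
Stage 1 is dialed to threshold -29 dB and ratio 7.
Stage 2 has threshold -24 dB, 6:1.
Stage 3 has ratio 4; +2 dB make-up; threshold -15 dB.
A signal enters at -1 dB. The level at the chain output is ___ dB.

Stage 1: overshoot 28 dB → 28/7 = 4 dB → -25 dB.
Stage 2: below threshold (-25 ≤ -24); passes unchanged; output -25 dB.
Stage 3: -25 dB ≤ -15 dB, so stage 3 doesn't engage; make-up brings it to -23 dB.

-23 dB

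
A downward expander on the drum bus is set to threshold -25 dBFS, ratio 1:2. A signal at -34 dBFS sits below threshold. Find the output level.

-43 dBFS

Below threshold, a 1:2 expander applies gain = (2−1)×(T − x) of attenuation.
(2−1) × 9 = 9 dB, so output = -34 − 9 = -43 dBFS.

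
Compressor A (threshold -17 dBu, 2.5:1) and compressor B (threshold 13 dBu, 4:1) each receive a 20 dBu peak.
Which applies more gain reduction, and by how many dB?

A, by 16.95 dB

A: 37 dB over, compressed to 14.8 dB over, so 22.2 dB of GR.
B: 7 dB over, compressed to 1.75 dB over, so 5.25 dB of GR.
A reduces 16.95 dB more.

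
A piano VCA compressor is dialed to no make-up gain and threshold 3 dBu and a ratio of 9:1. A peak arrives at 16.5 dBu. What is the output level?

The input is 13.5 dB above the 3 dBu threshold.
The 13.5 dB excess becomes 1.5 dB after 9:1 reduction.
That puts the output at 4.5 dBu.

4.5 dBu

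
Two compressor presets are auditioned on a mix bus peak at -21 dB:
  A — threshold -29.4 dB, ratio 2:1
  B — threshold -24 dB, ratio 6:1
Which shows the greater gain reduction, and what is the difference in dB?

A: 8.4 dB over, compressed to 4.2 dB over, so 4.2 dB of GR.
B: 3 dB over, compressed to 0.5 dB over, so 2.5 dB of GR.
A applies 1.7 dB more gain reduction.

A, by 1.7 dB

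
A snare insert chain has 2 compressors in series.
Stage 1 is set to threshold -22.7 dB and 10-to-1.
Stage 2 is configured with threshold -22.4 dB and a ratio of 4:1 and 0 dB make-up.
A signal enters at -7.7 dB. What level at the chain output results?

-22.1 dB

Stage 1: 15 dB above -22.7 dB, reduced 10:1 to 1.5 dB above → -21.2 dB.
Stage 2: 1.2 dB above -22.4 dB, reduced 4:1 to 0.3 dB above → -22.1 dB.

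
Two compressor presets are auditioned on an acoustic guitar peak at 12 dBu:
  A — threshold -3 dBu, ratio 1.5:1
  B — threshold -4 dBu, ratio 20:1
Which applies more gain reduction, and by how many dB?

A: GR = 15 − 15/1.5 = 5 dB.
B: GR = 16 − 16/20 = 15.2 dB.
Difference: 10.2 dB in favour of B.

B, by 10.2 dB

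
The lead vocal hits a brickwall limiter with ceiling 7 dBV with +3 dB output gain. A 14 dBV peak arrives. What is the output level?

A brickwall limiter is an ∞:1 compressor: any input above the ceiling is clamped to 7 dBV.
Output gain then adds 3 dB: 7 + 3 = 10 dBV.

10 dBV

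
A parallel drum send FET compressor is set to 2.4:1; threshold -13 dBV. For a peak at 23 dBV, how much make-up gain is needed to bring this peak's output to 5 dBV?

3 dB

Overshoot 36 dB → 36/2.4 = 15 dB after compression, so the compressed level is -13 + 15 = 2 dBV.
Make-up = target − compressed = 5 − 2 = 3 dB.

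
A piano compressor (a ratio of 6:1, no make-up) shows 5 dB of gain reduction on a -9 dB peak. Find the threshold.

Input is 6 dB above T (since output overshoot × R = input overshoot: (-14 − T)·6 = -9 − T gives T = -15 dB).
Check: -15 + (-9 − (-15))/6 = -15 + 1 = -14 dB. ✓

-15 dB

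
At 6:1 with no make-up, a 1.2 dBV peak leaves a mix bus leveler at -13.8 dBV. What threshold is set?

-16.8 dBV

Input is 18 dB above T (since output overshoot × R = input overshoot: (-13.8 − T)·6 = 1.2 − T gives T = -16.8 dBV).
Check: -16.8 + (1.2 − (-16.8))/6 = -16.8 + 3 = -13.8 dBV. ✓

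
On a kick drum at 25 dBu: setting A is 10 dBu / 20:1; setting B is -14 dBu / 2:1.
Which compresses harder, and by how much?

B, by 5.25 dB

A: GR = 15 − 15/20 = 14.25 dB.
B: GR = 39 − 39/2 = 19.5 dB.
B applies 5.25 dB more gain reduction.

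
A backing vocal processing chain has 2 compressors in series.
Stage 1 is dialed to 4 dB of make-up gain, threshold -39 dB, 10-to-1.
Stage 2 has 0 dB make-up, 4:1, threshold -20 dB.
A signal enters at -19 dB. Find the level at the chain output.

Stage 1: -19 dB is 20 dB over -39 dB; at 10:1 that becomes 2 dB over, giving -37 dB; +4 dB make-up → -33 dB.
Stage 2: -33 dB is at or below the -20 dB threshold — no compression; output -33 dB.

-33 dB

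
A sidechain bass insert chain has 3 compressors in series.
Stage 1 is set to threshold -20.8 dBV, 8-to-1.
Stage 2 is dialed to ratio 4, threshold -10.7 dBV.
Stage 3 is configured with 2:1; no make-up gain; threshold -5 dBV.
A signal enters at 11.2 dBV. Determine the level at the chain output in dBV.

-16.8 dBV

Stage 1: 32 dB above -20.8 dBV, reduced 8:1 to 4 dB above → -16.8 dBV.
Stage 2: -16.8 dBV ≤ -10.7 dBV, so stage 2 doesn't engage; output -16.8 dBV.
Stage 3: -16.8 dBV ≤ -5 dBV, so stage 3 doesn't engage; output -16.8 dBV.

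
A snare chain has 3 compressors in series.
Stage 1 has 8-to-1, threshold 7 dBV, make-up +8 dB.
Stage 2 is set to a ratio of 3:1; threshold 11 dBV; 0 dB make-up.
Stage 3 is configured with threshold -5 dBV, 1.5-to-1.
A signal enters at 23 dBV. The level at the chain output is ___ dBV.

7 dBV

Stage 1: 16 dB above 7 dBV, reduced 8:1 to 2 dB above → 9 dBV; +8 dB make-up → 17 dBV.
Stage 2: 6 dB above 11 dBV, reduced 3:1 to 2 dB above → 13 dBV.
Stage 3: overshoot 18 dB → 18/1.5 = 12 dB → 7 dBV.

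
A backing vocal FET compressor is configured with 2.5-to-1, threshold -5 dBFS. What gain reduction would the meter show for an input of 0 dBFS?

3 dB

Overshoot = 0 − (-5) = 5 dB.
A 2.5:1 ratio leaves 2 dB of that excess.
So the signal is attenuated by 5 − 2 = 3 dB.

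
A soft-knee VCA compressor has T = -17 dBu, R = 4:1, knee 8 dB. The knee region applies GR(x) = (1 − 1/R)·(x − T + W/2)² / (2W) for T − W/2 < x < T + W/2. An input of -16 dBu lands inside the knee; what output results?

x − T + W/2 = -16 − (-17) + 4 = 5.
GR = (1 − 1/4) × 5² / 16 = 0.75 × 25 / 16 = 1.171875 dB.
Output = -16 − 1.171875 = -17.171875 dBu.

-17.171875 dBu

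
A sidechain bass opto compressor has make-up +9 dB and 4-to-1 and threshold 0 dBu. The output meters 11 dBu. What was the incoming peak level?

8 dBu

Stripping the +9 dB make-up gives 2 dBu at the gain stage.
That's 2 dB above the 0 dBu threshold.
Before 4:1 compression the overshoot was 2 × 4 = 8 dB, so input = 0 + 8 = 8 dBu.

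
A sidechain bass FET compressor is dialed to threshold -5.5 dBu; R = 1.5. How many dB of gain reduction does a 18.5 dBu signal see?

Overshoot = 18.5 − (-5.5) = 24 dB.
A 1.5:1 ratio leaves 16 dB of that excess.
So the signal is attenuated by 24 − 16 = 8 dB.

8 dB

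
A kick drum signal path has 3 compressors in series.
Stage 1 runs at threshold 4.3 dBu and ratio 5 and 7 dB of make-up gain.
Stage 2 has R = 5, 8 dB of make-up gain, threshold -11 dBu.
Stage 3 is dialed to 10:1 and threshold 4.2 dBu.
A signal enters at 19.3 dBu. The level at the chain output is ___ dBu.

Stage 1: overshoot 15 dB → 15/5 = 3 dB → 7.3 dBu; +7 dB make-up → 14.3 dBu.
Stage 2: 25.3 dB above -11 dBu, reduced 5:1 to 5.06 dB above → -5.94 dBu; +8 dB make-up → 2.06 dBu.
Stage 3: 2.06 dBu ≤ 4.2 dBu, so stage 3 doesn't engage; output 2.06 dBu.

2.06 dBu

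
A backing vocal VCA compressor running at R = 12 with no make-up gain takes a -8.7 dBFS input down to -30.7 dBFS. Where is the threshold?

Gain reduction = -8.7 − (-30.7) = 22 dB; output overshoot = GR / (R − 1) = 22 / 11 = 2 dB.
Threshold = output − output overshoot = -30.7 − 2 = -32.7 dBFS.

-32.7 dBFS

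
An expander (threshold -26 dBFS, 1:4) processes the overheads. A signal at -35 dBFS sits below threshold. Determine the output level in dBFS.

Undershoot = (-26) − (-35) = 9 dB.
At 1:4, that expands to 36 dB under threshold.
Output = -26 − 36 = -62 dBFS.

-62 dBFS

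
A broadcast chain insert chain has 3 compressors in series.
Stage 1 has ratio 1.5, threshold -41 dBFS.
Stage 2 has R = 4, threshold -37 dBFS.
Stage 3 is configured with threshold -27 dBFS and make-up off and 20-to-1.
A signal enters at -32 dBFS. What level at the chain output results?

-36.5 dBFS

Stage 1: -32 dBFS is 9 dB over -41 dBFS; at 1.5:1 that becomes 6 dB over, giving -35 dBFS.
Stage 2: -35 dBFS is 2 dB over -37 dBFS; at 4:1 that becomes 0.5 dB over, giving -36.5 dBFS.
Stage 3: below threshold (-36.5 ≤ -27); passes unchanged; output -36.5 dBFS.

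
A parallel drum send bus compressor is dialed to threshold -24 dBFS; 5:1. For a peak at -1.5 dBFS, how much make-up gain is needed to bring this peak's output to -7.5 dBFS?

Overshoot 22.5 dB → 22.5/5 = 4.5 dB after compression, so the compressed level is -24 + 4.5 = -19.5 dBFS.
Make-up = target − compressed = -7.5 − (-19.5) = 12 dB.

12 dB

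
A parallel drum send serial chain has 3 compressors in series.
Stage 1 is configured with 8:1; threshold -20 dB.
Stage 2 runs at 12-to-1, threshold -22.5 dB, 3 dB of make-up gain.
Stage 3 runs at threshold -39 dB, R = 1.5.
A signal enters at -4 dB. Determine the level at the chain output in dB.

Stage 1: -4 dB is 16 dB over -20 dB; at 8:1 that becomes 2 dB over, giving -18 dB.
Stage 2: overshoot 4.5 dB → 4.5/12 = 0.375 dB → -22.125 dB; +3 dB make-up → -19.125 dB.
Stage 3: overshoot 19.875 dB → 19.875/1.5 = 13.25 dB → -25.75 dB.

-25.75 dB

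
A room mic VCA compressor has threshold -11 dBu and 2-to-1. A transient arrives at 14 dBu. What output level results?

1.5 dBu

Overshoot: 14 − (-11) = 25 dB.
At 2:1 the overshoot is divided by 2, leaving 12.5 dB above threshold.
Output = -11 + 12.5 = 1.5 dBu.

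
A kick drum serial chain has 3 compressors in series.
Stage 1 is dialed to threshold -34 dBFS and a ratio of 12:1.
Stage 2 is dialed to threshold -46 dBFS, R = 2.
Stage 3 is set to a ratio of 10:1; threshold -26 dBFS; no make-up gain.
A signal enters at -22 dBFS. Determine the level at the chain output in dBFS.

-39.5 dBFS

Stage 1: overshoot 12 dB → 12/12 = 1 dB → -33 dBFS.
Stage 2: -33 dBFS is 13 dB over -46 dBFS; at 2:1 that becomes 6.5 dB over, giving -39.5 dBFS.
Stage 3: -39.5 dBFS ≤ -26 dBFS, so stage 3 doesn't engage; output -39.5 dBFS.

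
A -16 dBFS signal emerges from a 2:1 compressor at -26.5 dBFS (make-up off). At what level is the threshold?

Let T be the threshold. Output overshoot = (input overshoot)/R, so -26.5 − T = (-16 − T)/2.
2·(-26.5 − T) = -16 − T → 1·T = -53 − (-16) = -37.
T = -37/1 = -37 dBFS.

-37 dBFS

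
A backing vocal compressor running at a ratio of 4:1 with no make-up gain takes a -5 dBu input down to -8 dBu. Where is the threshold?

Let T be the threshold. Output overshoot = (input overshoot)/R, so -8 − T = (-5 − T)/4.
4·(-8 − T) = -5 − T → 3·T = -32 − (-5) = -27.
T = -27/3 = -9 dBu.

-9 dBu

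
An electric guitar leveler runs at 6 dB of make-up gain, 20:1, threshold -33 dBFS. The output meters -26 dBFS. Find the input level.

-13 dBFS

Before make-up, the level was -26 − 6 = -32 dBFS.
Post-compression overshoot = -32 − (-33) = 1 dB.
Undo the ratio: input overshoot = 1 × 20 = 20 dB, giving input = -13 dBFS.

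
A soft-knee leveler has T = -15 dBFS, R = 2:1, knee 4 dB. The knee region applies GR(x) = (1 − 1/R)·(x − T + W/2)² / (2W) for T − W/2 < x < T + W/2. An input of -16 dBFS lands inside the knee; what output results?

-16.0625 dBFS

x − T + W/2 = -16 − (-15) + 2 = 1.
GR = (1 − 1/2) × 1² / 8 = 0.5 × 1 / 8 = 0.0625 dB.
Output = -16 − 0.0625 = -16.0625 dBFS.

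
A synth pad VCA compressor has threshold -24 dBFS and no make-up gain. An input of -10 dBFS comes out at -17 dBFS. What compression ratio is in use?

Input overshoot = -10 − (-24) = 14 dB; output overshoot = -17 − (-24) = 7 dB.
Ratio = 14 / 7 = 2.

2:1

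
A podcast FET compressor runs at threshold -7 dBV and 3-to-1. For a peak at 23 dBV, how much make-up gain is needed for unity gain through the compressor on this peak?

20 dB

The peak compresses to -7 + 30/3 = 3 dBV.
To reach 23 dBV requires 23 − 3 = 20 dB of make-up.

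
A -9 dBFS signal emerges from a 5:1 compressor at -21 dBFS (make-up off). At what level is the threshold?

Input is 15 dB above T (since output overshoot × R = input overshoot: (-21 − T)·5 = -9 − T gives T = -24 dBFS).
Check: -24 + (-9 − (-24))/5 = -24 + 3 = -21 dBFS. ✓

-24 dBFS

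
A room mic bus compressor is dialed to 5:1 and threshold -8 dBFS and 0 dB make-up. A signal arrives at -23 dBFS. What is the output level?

-23 dBFS

-23 dBFS is 15 dB below the -8 dBFS threshold, so no gain reduction is applied.
Output = input = -23 dBFS.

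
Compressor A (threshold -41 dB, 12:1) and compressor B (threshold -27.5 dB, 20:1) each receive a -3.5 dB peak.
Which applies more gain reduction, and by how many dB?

A: 37.5 dB over, compressed to 3.125 dB over, so 34.375 dB of GR.
B: 24 dB over, compressed to 1.2 dB over, so 22.8 dB of GR.
Difference: 11.575 dB in favour of A.

A, by 11.575 dB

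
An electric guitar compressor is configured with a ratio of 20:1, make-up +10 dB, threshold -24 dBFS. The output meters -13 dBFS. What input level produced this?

-4 dBFS

Remove make-up: -13 − 10 = -23 dBFS.
That's 1 dB above the -24 dBFS threshold.
Before 20:1 compression the overshoot was 1 × 20 = 20 dB, so input = -24 + 20 = -4 dBFS.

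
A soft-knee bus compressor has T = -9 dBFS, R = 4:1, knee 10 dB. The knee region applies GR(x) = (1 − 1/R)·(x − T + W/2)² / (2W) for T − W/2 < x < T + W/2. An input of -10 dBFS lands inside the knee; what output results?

x − T + W/2 = -10 − (-9) + 5 = 4.
GR = (1 − 1/4) × 4² / 20 = 0.75 × 16 / 20 = 0.6 dB.
Output = -10 − 0.6 = -10.6 dBFS.

-10.6 dBFS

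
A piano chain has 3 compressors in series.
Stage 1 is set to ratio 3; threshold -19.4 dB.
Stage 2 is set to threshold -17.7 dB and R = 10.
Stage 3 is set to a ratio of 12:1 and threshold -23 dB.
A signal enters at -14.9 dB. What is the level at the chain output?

Stage 1: 4.5 dB above -19.4 dB, reduced 3:1 to 1.5 dB above → -17.9 dB.
Stage 2: -17.9 dB is at or below the -17.7 dB threshold — no compression; output -17.9 dB.
Stage 3: overshoot 5.1 dB → 5.1/12 = 0.425 dB → -22.575 dB.

-22.575 dB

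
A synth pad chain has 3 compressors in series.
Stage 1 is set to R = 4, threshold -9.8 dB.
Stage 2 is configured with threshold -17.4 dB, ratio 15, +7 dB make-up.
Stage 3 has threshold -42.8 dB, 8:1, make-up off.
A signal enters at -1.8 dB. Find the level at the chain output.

Stage 1: overshoot 8 dB → 8/4 = 2 dB → -7.8 dB.
Stage 2: -7.8 dB is 9.6 dB over -17.4 dB; at 15:1 that becomes 0.64 dB over, giving -16.76 dB; +7 dB make-up → -9.76 dB.
Stage 3: overshoot 33.04 dB → 33.04/8 = 4.13 dB → -38.67 dB.

-38.67 dB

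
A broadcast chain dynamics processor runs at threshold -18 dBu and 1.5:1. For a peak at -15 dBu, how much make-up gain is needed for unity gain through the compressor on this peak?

1 dB

Without make-up, output = threshold + overshoot/1.5 = -18 + 2 = -16 dBu.
Gap to target: 1 dB.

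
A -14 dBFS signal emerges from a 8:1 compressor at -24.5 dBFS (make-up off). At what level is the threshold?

-26 dBFS

Let T be the threshold. Output overshoot = (input overshoot)/R, so -24.5 − T = (-14 − T)/8.
8·(-24.5 − T) = -14 − T → 7·T = -196 − (-14) = -182.
T = -182/7 = -26 dBFS.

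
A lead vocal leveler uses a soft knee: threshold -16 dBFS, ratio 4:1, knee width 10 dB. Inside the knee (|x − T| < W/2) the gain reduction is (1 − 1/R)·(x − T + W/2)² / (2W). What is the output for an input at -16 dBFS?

-16.9375 dBFS

x − T + W/2 = -16 − (-16) + 5 = 5.
GR = (1 − 1/4) × 5² / 20 = 0.75 × 25 / 20 = 0.9375 dB.
Output = -16 − 0.9375 = -16.9375 dBFS.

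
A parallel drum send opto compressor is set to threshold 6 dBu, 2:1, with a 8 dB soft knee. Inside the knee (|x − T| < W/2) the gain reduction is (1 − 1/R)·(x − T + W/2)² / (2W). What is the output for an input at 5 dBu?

4.71875 dBu

x − T + W/2 = 5 − 6 + 4 = 3.
GR = (1 − 1/2) × 3² / 16 = 0.5 × 9 / 16 = 0.28125 dB.
Output = 5 − 0.28125 = 4.71875 dBu.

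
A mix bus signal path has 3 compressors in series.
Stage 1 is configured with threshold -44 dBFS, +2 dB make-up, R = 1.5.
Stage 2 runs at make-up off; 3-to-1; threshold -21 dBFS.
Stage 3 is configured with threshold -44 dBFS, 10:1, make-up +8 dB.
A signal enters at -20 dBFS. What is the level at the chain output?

Stage 1: 24 dB above -44 dBFS, reduced 1.5:1 to 16 dB above → -28 dBFS; +2 dB make-up → -26 dBFS.
Stage 2: -26 dBFS ≤ -21 dBFS, so stage 2 doesn't engage; output -26 dBFS.
Stage 3: 18 dB above -44 dBFS, reduced 10:1 to 1.8 dB above → -42.2 dBFS; +8 dB make-up → -34.2 dBFS.

-34.2 dBFS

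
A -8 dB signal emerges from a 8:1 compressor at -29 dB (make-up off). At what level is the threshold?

-32 dB

Gain reduction = -8 − (-29) = 21 dB; output overshoot = GR / (R − 1) = 21 / 7 = 3 dB.
Threshold = output − output overshoot = -29 − 3 = -32 dB.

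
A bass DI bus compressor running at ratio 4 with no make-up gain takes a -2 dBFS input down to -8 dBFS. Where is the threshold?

Gain reduction = -2 − (-8) = 6 dB; output overshoot = GR / (R − 1) = 6 / 3 = 2 dB.
Threshold = output − output overshoot = -8 − 2 = -10 dBFS.

-10 dBFS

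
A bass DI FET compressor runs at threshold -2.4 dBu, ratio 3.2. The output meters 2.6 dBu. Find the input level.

That's 5 dB above the -2.4 dBu threshold.
Undo the ratio: input overshoot = 5 × 3.2 = 16 dB, giving input = 13.6 dBu.

13.6 dBu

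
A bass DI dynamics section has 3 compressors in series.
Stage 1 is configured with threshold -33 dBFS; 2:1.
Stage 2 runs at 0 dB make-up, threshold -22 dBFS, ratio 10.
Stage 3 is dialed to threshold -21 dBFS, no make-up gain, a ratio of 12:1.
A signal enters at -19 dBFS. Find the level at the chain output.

-26 dBFS

Stage 1: 14 dB above -33 dBFS, reduced 2:1 to 7 dB above → -26 dBFS.
Stage 2: below threshold (-26 ≤ -22); passes unchanged; output -26 dBFS.
Stage 3: below threshold (-26 ≤ -21); passes unchanged; output -26 dBFS.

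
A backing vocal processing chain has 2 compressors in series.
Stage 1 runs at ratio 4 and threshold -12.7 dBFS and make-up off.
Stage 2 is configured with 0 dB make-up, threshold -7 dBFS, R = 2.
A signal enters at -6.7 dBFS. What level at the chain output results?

Stage 1: overshoot 6 dB → 6/4 = 1.5 dB → -11.2 dBFS.
Stage 2: -11.2 dBFS is at or below the -7 dBFS threshold — no compression; output -11.2 dBFS.

-11.2 dBFS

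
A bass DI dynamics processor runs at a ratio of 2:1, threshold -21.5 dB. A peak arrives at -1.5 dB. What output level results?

-11.5 dB

Overshoot: -1.5 − (-21.5) = 20 dB.
The 20 dB excess becomes 10 dB after 2:1 reduction.
So the level is -21.5 + 10 = -11.5 dB.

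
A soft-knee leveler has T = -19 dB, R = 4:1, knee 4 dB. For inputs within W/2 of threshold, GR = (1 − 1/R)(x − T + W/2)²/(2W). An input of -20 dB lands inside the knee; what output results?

x − T + W/2 = -20 − (-19) + 2 = 1.
GR = (1 − 1/4) × 1² / 8 = 0.75 × 1 / 8 = 0.09375 dB.
Output = -20 − 0.09375 = -20.09375 dB.

-20.09375 dB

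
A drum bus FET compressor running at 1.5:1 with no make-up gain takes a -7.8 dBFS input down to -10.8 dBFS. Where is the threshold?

-16.8 dBFS

Let T be the threshold. Output overshoot = (input overshoot)/R, so -10.8 − T = (-7.8 − T)/1.5.
1.5·(-10.8 − T) = -7.8 − T → 0.5·T = -16.2 − (-7.8) = -8.4.
T = -8.4/0.5 = -16.8 dBFS.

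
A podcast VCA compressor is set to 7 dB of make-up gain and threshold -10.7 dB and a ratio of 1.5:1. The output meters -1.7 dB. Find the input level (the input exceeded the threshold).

-7.7 dB

Remove make-up: -1.7 − 7 = -8.7 dB.
That's 2 dB above the -10.7 dB threshold.
Before 1.5:1 compression the overshoot was 2 × 1.5 = 3 dB, so input = -10.7 + 3 = -7.7 dB.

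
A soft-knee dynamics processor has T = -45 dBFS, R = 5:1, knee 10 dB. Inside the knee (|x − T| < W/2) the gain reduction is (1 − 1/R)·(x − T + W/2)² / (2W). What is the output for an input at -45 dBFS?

-46 dBFS

x − T + W/2 = -45 − (-45) + 5 = 5.
GR = (1 − 1/5) × 5² / 20 = 0.8 × 25 / 20 = 1 dB.
Output = -45 − 1 = -46 dBFS.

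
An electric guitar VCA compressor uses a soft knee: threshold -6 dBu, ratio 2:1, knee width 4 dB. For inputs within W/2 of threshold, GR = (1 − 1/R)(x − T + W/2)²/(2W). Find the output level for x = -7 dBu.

x − T + W/2 = -7 − (-6) + 2 = 1.
GR = (1 − 1/2) × 1² / 8 = 0.5 × 1 / 8 = 0.0625 dB.
Output = -7 − 0.0625 = -7.0625 dBu.

-7.0625 dBu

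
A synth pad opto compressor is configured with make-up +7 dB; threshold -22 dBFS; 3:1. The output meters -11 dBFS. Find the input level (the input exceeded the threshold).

-10 dBFS

Remove make-up: -11 − 7 = -18 dBFS.
The compressed level sits -18 − (-22) = 4 dB over threshold.
Undo the ratio: input overshoot = 4 × 3 = 12 dB, giving input = -10 dBFS.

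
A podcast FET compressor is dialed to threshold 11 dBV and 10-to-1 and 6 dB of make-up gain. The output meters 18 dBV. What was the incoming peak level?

21 dBV

Before make-up, the level was 18 − 6 = 12 dBV.
The compressed level sits 12 − 11 = 1 dB over threshold.
Undo the ratio: input overshoot = 1 × 10 = 10 dB, giving input = 21 dBV.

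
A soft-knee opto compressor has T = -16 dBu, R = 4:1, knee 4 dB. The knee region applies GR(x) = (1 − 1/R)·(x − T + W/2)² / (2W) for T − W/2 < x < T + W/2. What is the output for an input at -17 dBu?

x − T + W/2 = -17 − (-16) + 2 = 1.
GR = (1 − 1/4) × 1² / 8 = 0.75 × 1 / 8 = 0.09375 dB.
Output = -17 − 0.09375 = -17.09375 dBu.

-17.09375 dBu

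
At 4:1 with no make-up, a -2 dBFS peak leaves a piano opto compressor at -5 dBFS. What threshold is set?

-6 dBFS

Let T be the threshold. Output overshoot = (input overshoot)/R, so -5 − T = (-2 − T)/4.
4·(-5 − T) = -2 − T → 3·T = -20 − (-2) = -18.
T = -18/3 = -6 dBFS.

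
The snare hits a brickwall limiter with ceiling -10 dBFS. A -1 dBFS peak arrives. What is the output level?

At ∞:1, everything above -10 dBFS is held at the ceiling.

-10 dBFS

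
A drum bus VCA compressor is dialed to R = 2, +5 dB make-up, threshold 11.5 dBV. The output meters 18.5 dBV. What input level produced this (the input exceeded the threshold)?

15.5 dBV

Stripping the +5 dB make-up gives 13.5 dBV at the gain stage.
Post-compression overshoot = 13.5 − 11.5 = 2 dB.
Input overshoot = R × output overshoot = 4 dB → input = 11.5 + 4 = 15.5 dBV.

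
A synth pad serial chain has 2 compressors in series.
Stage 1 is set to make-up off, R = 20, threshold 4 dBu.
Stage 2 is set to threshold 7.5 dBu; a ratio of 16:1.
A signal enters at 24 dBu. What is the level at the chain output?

5 dBu

Stage 1: 20 dB above 4 dBu, reduced 20:1 to 1 dB above → 5 dBu.
Stage 2: below threshold (5 ≤ 7.5); passes unchanged; output 5 dBu.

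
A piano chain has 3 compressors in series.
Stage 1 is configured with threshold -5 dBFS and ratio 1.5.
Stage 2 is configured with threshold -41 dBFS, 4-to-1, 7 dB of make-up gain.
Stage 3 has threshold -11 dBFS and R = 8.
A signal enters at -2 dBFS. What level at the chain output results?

-24.5 dBFS

Stage 1: overshoot 3 dB → 3/1.5 = 2 dB → -3 dBFS.
Stage 2: 38 dB above -41 dBFS, reduced 4:1 to 9.5 dB above → -31.5 dBFS; +7 dB make-up → -24.5 dBFS.
Stage 3: -24.5 dBFS is at or below the -11 dBFS threshold — no compression; output -24.5 dBFS.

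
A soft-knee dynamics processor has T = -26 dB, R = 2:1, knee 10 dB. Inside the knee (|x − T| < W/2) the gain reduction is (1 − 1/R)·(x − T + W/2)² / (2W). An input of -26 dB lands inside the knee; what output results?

-26.625 dB

x − T + W/2 = -26 − (-26) + 5 = 5.
GR = (1 − 1/2) × 5² / 20 = 0.5 × 25 / 20 = 0.625 dB.
Output = -26 − 0.625 = -26.625 dB.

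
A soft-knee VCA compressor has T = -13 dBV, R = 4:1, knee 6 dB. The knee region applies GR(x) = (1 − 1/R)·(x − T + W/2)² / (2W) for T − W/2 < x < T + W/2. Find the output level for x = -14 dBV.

x − T + W/2 = -14 − (-13) + 3 = 2.
GR = (1 − 1/4) × 2² / 12 = 0.75 × 4 / 12 = 0.25 dB.
Output = -14 − 0.25 = -14.25 dBV.

-14.25 dBV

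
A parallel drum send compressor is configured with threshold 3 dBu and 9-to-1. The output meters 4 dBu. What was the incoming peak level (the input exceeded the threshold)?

12 dBu

Post-compression overshoot = 4 − 3 = 1 dB.
Input overshoot = R × output overshoot = 9 dB → input = 3 + 9 = 12 dBu.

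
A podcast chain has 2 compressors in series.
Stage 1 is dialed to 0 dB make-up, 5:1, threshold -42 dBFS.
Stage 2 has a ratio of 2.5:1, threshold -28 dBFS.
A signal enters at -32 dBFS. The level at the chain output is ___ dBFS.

Stage 1: 10 dB above -42 dBFS, reduced 5:1 to 2 dB above → -40 dBFS.
Stage 2: -40 dBFS is at or below the -28 dBFS threshold — no compression; output -40 dBFS.

-40 dBFS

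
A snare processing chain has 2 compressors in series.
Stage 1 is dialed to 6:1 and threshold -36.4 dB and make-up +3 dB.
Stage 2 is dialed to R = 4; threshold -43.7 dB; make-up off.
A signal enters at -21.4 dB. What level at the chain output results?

Stage 1: overshoot 15 dB → 15/6 = 2.5 dB → -33.9 dB; +3 dB make-up → -30.9 dB.
Stage 2: 12.8 dB above -43.7 dB, reduced 4:1 to 3.2 dB above → -40.5 dB.

-40.5 dB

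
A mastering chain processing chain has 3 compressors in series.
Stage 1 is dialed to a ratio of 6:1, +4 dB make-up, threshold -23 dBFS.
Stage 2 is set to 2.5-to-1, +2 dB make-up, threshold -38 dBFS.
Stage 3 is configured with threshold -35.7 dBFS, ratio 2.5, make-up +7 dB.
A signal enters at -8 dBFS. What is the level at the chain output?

-25.38 dBFS

Stage 1: 15 dB above -23 dBFS, reduced 6:1 to 2.5 dB above → -20.5 dBFS; +4 dB make-up → -16.5 dBFS.
Stage 2: 21.5 dB above -38 dBFS, reduced 2.5:1 to 8.6 dB above → -29.4 dBFS; +2 dB make-up → -27.4 dBFS.
Stage 3: 8.3 dB above -35.7 dBFS, reduced 2.5:1 to 3.32 dB above → -32.38 dBFS; +7 dB make-up → -25.38 dBFS.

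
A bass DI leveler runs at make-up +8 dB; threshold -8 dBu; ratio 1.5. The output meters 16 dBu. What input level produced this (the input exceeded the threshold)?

Before make-up, the level was 16 − 8 = 8 dBu.
Post-compression overshoot = 8 − (-8) = 16 dB.
Before 1.5:1 compression the overshoot was 16 × 1.5 = 24 dB, so input = -8 + 24 = 16 dBu.

16 dBu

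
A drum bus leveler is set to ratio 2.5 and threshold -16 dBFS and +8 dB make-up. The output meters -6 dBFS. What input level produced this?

Remove make-up: -6 − 8 = -14 dBFS.
That's 2 dB above the -16 dBFS threshold.
Input overshoot = R × output overshoot = 5 dB → input = -16 + 5 = -11 dBFS.

-11 dBFS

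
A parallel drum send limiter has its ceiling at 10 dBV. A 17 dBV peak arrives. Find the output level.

10 dBV

A brickwall limiter is an ∞:1 compressor: any input above the ceiling is clamped to 10 dBV.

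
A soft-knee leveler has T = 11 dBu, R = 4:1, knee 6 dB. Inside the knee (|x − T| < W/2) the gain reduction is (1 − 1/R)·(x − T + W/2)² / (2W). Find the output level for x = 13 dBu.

x − T + W/2 = 13 − 11 + 3 = 5.
GR = (1 − 1/4) × 5² / 12 = 0.75 × 25 / 12 = 1.5625 dB.
Output = 13 − 1.5625 = 11.4375 dBu.

11.4375 dBu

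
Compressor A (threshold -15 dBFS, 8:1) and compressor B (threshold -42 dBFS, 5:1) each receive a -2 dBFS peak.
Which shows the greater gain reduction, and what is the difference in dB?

B, by 20.625 dB

A: overshoot 13 dB → output overshoot 1.625 dB → GR 11.375 dB.
B: overshoot 40 dB → output overshoot 8 dB → GR 32 dB.
B reduces 20.625 dB more.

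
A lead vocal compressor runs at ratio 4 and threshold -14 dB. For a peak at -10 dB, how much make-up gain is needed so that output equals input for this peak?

Without make-up, output = threshold + overshoot/4 = -14 + 1 = -13 dB.
Gap to target: 3 dB.

3 dB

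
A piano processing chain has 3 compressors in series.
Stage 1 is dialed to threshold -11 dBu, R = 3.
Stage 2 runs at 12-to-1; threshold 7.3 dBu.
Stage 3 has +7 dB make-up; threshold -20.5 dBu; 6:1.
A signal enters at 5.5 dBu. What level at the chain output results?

Stage 1: 16.5 dB above -11 dBu, reduced 3:1 to 5.5 dB above → -5.5 dBu.
Stage 2: below threshold (-5.5 ≤ 7.3); passes unchanged; output -5.5 dBu.
Stage 3: -5.5 dBu is 15 dB over -20.5 dBu; at 6:1 that becomes 2.5 dB over, giving -18 dBu; +7 dB make-up → -11 dBu.

-11 dBu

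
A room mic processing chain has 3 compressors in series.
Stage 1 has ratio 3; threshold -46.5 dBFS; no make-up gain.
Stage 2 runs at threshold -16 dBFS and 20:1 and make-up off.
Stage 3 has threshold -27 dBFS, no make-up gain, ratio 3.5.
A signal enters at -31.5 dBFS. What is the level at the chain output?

Stage 1: overshoot 15 dB → 15/3 = 5 dB → -41.5 dBFS.
Stage 2: -41.5 dBFS is at or below the -16 dBFS threshold — no compression; output -41.5 dBFS.
Stage 3: -41.5 dBFS ≤ -27 dBFS, so stage 3 doesn't engage; output -41.5 dBFS.

-41.5 dBFS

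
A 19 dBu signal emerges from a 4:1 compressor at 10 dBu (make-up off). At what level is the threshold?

Let T be the threshold. Output overshoot = (input overshoot)/R, so 10 − T = (19 − T)/4.
4·(10 − T) = 19 − T → 3·T = 40 − 19 = 21.
T = 21/3 = 7 dBu.

7 dBu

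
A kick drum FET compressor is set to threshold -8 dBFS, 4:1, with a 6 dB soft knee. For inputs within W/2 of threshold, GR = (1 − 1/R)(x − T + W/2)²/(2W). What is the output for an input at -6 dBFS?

x − T + W/2 = -6 − (-8) + 3 = 5.
GR = (1 − 1/4) × 5² / 12 = 0.75 × 25 / 12 = 1.5625 dB.
Output = -6 − 1.5625 = -7.5625 dBFS.

-7.5625 dBFS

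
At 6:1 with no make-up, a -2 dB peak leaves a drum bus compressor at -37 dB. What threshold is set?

Input is 42 dB above T (since output overshoot × R = input overshoot: (-37 − T)·6 = -2 − T gives T = -44 dB).
Check: -44 + (-2 − (-44))/6 = -44 + 7 = -37 dB. ✓

-44 dB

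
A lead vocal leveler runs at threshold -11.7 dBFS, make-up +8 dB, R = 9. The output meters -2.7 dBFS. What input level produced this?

Stripping the +8 dB make-up gives -10.7 dBFS at the gain stage.
That's 1 dB above the -11.7 dBFS threshold.
Input overshoot = R × output overshoot = 9 dB → input = -11.7 + 9 = -2.7 dBFS.

-2.7 dBFS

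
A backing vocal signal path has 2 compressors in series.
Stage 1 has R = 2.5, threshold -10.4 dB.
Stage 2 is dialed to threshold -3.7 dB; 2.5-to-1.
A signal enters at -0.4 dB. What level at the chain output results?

Stage 1: -0.4 dB is 10 dB over -10.4 dB; at 2.5:1 that becomes 4 dB over, giving -6.4 dB.
Stage 2: below threshold (-6.4 ≤ -3.7); passes unchanged; output -6.4 dB.

-6.4 dB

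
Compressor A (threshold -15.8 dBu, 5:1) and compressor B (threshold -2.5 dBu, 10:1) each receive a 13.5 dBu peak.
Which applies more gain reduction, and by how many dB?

A, by 9.04 dB

A: GR = 29.3 − 29.3/5 = 23.44 dB.
B: GR = 16 − 16/10 = 14.4 dB.
A applies 9.04 dB more gain reduction.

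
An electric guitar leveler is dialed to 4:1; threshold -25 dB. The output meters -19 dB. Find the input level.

That's 6 dB above the -25 dB threshold.
Input overshoot = R × output overshoot = 24 dB → input = -25 + 24 = -1 dB.

-1 dB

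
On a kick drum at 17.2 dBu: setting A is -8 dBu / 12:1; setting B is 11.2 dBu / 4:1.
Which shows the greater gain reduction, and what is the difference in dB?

A, by 18.6 dB

A: overshoot 25.2 dB → output overshoot 2.1 dB → GR 23.1 dB.
B: overshoot 6 dB → output overshoot 1.5 dB → GR 4.5 dB.
A applies 18.6 dB more gain reduction.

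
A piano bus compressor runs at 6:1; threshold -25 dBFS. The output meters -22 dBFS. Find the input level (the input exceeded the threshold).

The compressed level sits -22 − (-25) = 3 dB over threshold.
Input overshoot = R × output overshoot = 18 dB → input = -25 + 18 = -7 dBFS.

-7 dBFS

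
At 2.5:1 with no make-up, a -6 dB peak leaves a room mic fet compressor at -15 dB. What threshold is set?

Gain reduction = -6 − (-15) = 9 dB; output overshoot = GR / (R − 1) = 9 / 1.5 = 6 dB.
Threshold = output − output overshoot = -15 − 6 = -21 dB.

-21 dB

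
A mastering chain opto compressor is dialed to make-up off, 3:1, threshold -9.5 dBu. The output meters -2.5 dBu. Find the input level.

That's 7 dB above the -9.5 dBu threshold.
Input overshoot = R × output overshoot = 21 dB → input = -9.5 + 21 = 11.5 dBu.

11.5 dBu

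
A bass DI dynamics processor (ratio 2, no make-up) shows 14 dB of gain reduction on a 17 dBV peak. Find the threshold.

Input is 28 dB above T (since output overshoot × R = input overshoot: (3 − T)·2 = 17 − T gives T = -11 dBV).
Check: -11 + (17 − (-11))/2 = -11 + 14 = 3 dBV. ✓

-11 dBV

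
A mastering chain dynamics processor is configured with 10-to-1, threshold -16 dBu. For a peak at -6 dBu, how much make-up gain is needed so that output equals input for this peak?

9 dB

Without make-up, output = threshold + overshoot/10 = -16 + 1 = -15 dBu.
Gap to target: 9 dB.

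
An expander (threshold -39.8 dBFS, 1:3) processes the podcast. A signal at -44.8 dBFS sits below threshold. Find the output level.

-54.8 dBFS

Below threshold, a 1:3 expander applies gain = (3−1)×(T − x) of attenuation.
(3−1) × 5 = 10 dB, so output = -44.8 − 10 = -54.8 dBFS.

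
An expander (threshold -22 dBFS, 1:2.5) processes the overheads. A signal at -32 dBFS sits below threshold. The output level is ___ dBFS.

-47 dBFS

The input is 10 dB below the -22 dBFS threshold.
A 1:2.5 expander multiplies undershoot by 2.5: 10 × 2.5 = 25 dB below threshold.
Output = -22 − 25 = -47 dBFS.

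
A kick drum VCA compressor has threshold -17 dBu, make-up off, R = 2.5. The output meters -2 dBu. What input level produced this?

That's 15 dB above the -17 dBu threshold.
Before 2.5:1 compression the overshoot was 15 × 2.5 = 37.5 dB, so input = -17 + 37.5 = 20.5 dBu.

20.5 dBu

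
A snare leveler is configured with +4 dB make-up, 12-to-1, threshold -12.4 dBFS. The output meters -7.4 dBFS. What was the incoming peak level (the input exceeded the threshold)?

-0.4 dBFS

Before make-up, the level was -7.4 − 4 = -11.4 dBFS.
Post-compression overshoot = -11.4 − (-12.4) = 1 dB.
Undo the ratio: input overshoot = 1 × 12 = 12 dB, giving input = -0.4 dBFS.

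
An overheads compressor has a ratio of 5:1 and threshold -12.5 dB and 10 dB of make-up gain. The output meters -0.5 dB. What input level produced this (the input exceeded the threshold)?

-2.5 dB

Stripping the +10 dB make-up gives -10.5 dB at the gain stage.
Post-compression overshoot = -10.5 − (-12.5) = 2 dB.
Input overshoot = R × output overshoot = 10 dB → input = -12.5 + 10 = -2.5 dB.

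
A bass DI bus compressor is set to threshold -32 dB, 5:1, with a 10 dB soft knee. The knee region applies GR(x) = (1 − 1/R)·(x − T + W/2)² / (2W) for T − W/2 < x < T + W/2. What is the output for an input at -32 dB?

x − T + W/2 = -32 − (-32) + 5 = 5.
GR = (1 − 1/5) × 5² / 20 = 0.8 × 25 / 20 = 1 dB.
Output = -32 − 1 = -33 dB.

-33 dB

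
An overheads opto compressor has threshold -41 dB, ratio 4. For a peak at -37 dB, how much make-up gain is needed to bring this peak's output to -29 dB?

Without make-up, output = threshold + overshoot/4 = -41 + 1 = -40 dB.
Gap to target: 11 dB.

11 dB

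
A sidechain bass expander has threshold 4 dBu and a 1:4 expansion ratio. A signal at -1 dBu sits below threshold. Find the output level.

The input is 5 dB below the 4 dBu threshold.
A 1:4 expander multiplies undershoot by 4: 5 × 4 = 20 dB below threshold.
Output = 4 − 20 = -16 dBu.

-16 dBu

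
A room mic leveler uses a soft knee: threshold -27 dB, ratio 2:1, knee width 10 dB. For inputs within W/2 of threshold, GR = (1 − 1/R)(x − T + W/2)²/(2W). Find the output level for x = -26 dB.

x − T + W/2 = -26 − (-27) + 5 = 6.
GR = (1 − 1/2) × 6² / 20 = 0.5 × 36 / 20 = 0.9 dB.
Output = -26 − 0.9 = -26.9 dB.

-26.9 dB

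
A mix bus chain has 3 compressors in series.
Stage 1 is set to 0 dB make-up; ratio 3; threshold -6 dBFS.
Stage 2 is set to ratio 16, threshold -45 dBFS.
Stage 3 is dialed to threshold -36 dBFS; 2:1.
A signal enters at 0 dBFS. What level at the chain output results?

-42.4375 dBFS

Stage 1: overshoot 6 dB → 6/3 = 2 dB → -4 dBFS.
Stage 2: -4 dBFS is 41 dB over -45 dBFS; at 16:1 that becomes 2.5625 dB over, giving -42.4375 dBFS.
Stage 3: below threshold (-42.4375 ≤ -36); passes unchanged; output -42.4375 dBFS.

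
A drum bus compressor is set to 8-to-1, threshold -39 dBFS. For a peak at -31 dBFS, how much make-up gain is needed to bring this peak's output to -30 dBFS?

8 dB

Overshoot 8 dB → 8/8 = 1 dB after compression, so the compressed level is -39 + 1 = -38 dBFS.
Make-up = target − compressed = -30 − (-38) = 8 dB.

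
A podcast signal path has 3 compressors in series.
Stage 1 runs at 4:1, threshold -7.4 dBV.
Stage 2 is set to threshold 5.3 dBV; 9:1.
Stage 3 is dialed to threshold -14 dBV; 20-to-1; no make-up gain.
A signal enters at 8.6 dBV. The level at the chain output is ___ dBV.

Stage 1: overshoot 16 dB → 16/4 = 4 dB → -3.4 dBV.
Stage 2: -3.4 dBV ≤ 5.3 dBV, so stage 2 doesn't engage; output -3.4 dBV.
Stage 3: -3.4 dBV is 10.6 dB over -14 dBV; at 20:1 that becomes 0.53 dB over, giving -13.47 dBV.

-13.47 dBV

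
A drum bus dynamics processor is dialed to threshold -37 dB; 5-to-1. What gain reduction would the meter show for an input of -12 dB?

20 dB

-12 dB exceeds the threshold by 25 dB.
At 5:1, output sits 25/5 = 5 dB above threshold.
Gain reduction = 25 − 5 = 20 dB.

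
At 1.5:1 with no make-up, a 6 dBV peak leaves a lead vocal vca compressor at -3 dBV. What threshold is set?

Gain reduction = 6 − (-3) = 9 dB; output overshoot = GR / (R − 1) = 9 / 0.5 = 18 dB.
Threshold = output − output overshoot = -3 − 18 = -21 dBV.

-21 dBV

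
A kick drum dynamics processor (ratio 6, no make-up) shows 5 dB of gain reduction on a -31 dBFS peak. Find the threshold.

Input is 6 dB above T (since output overshoot × R = input overshoot: (-36 − T)·6 = -31 − T gives T = -37 dBFS).
Check: -37 + (-31 − (-37))/6 = -37 + 1 = -36 dBFS. ✓

-37 dBFS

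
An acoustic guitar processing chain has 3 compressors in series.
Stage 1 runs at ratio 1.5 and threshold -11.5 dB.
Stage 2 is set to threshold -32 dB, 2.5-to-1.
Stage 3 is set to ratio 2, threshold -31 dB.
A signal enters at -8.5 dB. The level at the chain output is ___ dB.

Stage 1: 3 dB above -11.5 dB, reduced 1.5:1 to 2 dB above → -9.5 dB.
Stage 2: overshoot 22.5 dB → 22.5/2.5 = 9 dB → -23 dB.
Stage 3: overshoot 8 dB → 8/2 = 4 dB → -27 dB.

-27 dB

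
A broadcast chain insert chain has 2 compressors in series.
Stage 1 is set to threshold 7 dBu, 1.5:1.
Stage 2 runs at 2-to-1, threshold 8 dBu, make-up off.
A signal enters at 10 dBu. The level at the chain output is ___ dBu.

8.5 dBu

Stage 1: 3 dB above 7 dBu, reduced 1.5:1 to 2 dB above → 9 dBu.
Stage 2: 9 dBu is 1 dB over 8 dBu; at 2:1 that becomes 0.5 dB over, giving 8.5 dBu.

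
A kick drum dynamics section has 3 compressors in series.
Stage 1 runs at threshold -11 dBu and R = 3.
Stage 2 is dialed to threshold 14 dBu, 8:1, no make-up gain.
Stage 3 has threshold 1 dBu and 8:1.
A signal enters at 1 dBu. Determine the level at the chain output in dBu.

Stage 1: 12 dB above -11 dBu, reduced 3:1 to 4 dB above → -7 dBu.
Stage 2: -7 dBu is at or below the 14 dBu threshold — no compression; output -7 dBu.
Stage 3: below threshold (-7 ≤ 1); passes unchanged; output -7 dBu.

-7 dBu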